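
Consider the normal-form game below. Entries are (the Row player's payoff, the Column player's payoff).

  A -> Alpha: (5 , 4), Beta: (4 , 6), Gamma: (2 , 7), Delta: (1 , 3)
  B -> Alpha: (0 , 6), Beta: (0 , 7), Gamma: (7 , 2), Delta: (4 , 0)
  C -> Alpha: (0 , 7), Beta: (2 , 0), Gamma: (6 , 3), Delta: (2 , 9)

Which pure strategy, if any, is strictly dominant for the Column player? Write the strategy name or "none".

Alpha fails to dominate Beta at A (4<6).
Beta fails to dominate Alpha at C (0<7).
Gamma fails to dominate Alpha at B (2<6).
Delta fails to dominate Alpha at A (3<4).
No single strategy dominates all the others.

none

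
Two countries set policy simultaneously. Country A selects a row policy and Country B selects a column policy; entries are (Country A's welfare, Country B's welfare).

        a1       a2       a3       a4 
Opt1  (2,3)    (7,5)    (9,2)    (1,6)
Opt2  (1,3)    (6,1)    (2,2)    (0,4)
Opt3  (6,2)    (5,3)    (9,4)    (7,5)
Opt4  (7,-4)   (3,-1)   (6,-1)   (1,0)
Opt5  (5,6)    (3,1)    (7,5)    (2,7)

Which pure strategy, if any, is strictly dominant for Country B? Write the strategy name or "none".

a4

a4 vs a1: Opt1: 6>3, Opt2: 4>3, Opt3: 5>2, Opt4: 0>-4, Opt5: 7>6.
a4 vs a2: Opt1: 6>5, Opt2: 4>1, Opt3: 5>3, Opt4: 0>-1, Opt5: 7>1.
a4 vs a3: Opt1: 6>2, Opt2: 4>2, Opt3: 5>4, Opt4: 0>-1, Opt5: 7>5.
a4 strictly beats every other strategy against every opponent action, so it is strictly dominant.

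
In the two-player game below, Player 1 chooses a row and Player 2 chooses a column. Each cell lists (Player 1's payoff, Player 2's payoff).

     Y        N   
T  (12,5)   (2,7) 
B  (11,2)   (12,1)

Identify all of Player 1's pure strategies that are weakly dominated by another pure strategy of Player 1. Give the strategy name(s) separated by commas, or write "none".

none

T is not dominated — it holds its own against B at Y (12>11).
Nothing dominates B: T at N (12>2).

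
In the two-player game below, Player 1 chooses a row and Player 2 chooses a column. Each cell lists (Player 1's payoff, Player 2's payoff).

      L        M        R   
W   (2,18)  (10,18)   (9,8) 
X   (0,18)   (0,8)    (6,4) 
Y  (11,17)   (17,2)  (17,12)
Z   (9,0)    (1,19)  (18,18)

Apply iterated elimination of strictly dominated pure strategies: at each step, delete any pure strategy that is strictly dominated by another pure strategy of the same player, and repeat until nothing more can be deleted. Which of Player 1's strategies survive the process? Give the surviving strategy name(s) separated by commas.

Y, Z

Row W is eliminated: Y beats it against every remaining column (L: 11>2, M: 17>10, R: 17>9).
Row X is eliminated: Y beats it against every remaining column (L: 11>0, M: 17>0, R: 17>6).
Among the remaining strategies, none is strictly dominated by another pure strategy of the same player, so the elimination stops.
Surviving strategies — Player 1: {Y, Z}; Player 2: {L, M, R}.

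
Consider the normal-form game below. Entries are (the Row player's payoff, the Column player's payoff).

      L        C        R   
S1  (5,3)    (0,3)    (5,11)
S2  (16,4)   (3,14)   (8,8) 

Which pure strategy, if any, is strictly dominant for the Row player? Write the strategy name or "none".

S2 vs S1: L: 16>5, C: 3>0, R: 8>5.
S2 strictly beats every other strategy against every opponent action, so it is strictly dominant.

S2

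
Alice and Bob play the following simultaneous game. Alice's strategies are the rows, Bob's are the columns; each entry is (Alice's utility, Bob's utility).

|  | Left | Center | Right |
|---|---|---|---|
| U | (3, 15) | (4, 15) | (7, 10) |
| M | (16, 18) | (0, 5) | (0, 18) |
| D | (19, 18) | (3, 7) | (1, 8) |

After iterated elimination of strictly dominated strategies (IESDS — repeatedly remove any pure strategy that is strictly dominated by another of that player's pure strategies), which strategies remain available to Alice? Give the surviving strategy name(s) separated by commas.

U, D

Alice's strategy M is strictly dominated by D (Left: 19>16, Center: 3>0, Right: 1>0) and is removed.
Column Right is eliminated: Left beats it against every remaining row (U: 15>10, D: 18>8).
Among the remaining strategies, none is strictly dominated by another pure strategy of the same player, so the elimination stops.
Surviving strategies — Alice: {U, D}; Bob: {Left, Center}.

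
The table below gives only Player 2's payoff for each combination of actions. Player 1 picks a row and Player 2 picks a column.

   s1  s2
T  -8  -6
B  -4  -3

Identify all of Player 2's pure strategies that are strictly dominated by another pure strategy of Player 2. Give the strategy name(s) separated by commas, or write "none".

s1

s1: dominated, since s2 does at least as well everywhere (T: -6>-8, B: -3>-4).
s2 is not dominated — it holds its own against s1 at T (-6>-8).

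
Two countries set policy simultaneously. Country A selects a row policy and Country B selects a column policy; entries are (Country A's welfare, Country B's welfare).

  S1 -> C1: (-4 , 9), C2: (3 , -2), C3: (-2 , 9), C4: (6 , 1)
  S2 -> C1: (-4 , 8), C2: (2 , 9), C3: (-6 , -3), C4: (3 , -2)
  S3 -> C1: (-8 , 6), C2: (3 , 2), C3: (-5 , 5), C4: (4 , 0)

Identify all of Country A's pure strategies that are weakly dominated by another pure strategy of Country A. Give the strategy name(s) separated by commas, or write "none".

S2, S3

Nothing dominates S1: S2 at C2 (3>2); S3 at C1 (-4>-8).
S2: dominated, since S1 does at least as well everywhere (C1: -4=-4, C2: 3>2, C3: -2>-6, C4: 6>3).
S3: dominated, since S1 does at least as well everywhere (C1: -4>-8, C2: 3=3, C3: -2>-5, C4: 6>4).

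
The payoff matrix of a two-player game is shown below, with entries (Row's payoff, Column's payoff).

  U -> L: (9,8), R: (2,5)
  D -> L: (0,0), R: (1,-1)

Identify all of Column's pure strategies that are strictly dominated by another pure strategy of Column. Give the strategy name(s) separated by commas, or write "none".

R

Nothing dominates L: R at U (8>5).
R is strictly dominated by L (U: 8>5, D: 0>-1).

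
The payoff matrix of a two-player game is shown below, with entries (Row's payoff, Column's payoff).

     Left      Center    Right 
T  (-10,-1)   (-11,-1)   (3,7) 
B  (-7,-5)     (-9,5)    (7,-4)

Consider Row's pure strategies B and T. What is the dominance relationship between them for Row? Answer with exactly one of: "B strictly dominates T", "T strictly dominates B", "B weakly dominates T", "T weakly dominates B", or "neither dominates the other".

B strictly dominates T

Compare B to T across each opponent action: Left: -7>-10, Center: -9>-11, Right: 7>3.
Every comparison favours B, so B strictly dominates T.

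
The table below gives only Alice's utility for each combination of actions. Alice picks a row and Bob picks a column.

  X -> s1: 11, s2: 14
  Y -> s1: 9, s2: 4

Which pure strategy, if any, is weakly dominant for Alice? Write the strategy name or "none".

X

X vs Y: s1: 11>9, s2: 14>4.
X is at least as good as every other strategy against every opponent action, so it is weakly dominant.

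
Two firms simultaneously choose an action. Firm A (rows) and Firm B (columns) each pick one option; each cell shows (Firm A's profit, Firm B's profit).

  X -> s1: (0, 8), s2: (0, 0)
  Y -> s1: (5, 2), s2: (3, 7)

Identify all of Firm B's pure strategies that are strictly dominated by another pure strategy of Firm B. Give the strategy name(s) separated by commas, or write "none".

s1: no other strategy beats it everywhere (s2 at X (8>0)).
Nothing dominates s2: s1 at Y (7>2).

none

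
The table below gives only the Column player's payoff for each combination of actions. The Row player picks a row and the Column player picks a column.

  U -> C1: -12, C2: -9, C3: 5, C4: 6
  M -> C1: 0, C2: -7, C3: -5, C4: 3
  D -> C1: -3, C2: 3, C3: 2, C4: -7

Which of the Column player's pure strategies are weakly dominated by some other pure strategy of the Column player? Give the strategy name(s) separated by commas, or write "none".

C1: no other strategy beats it everywhere (C2 at M (0>-7); C3 at M (0>-5); C4 at D (-3>-7)).
C2: no other strategy beats it everywhere (C1 at U (-9>-12); C3 at D (3>2); C4 at D (3>-7)).
C3: no other strategy beats it everywhere (C1 at U (5>-12); C2 at U (5>-9); C4 at D (2>-7)).
C4: no other strategy beats it everywhere (C1 at U (6>-12); C2 at U (6>-9); C3 at U (6>5)).

none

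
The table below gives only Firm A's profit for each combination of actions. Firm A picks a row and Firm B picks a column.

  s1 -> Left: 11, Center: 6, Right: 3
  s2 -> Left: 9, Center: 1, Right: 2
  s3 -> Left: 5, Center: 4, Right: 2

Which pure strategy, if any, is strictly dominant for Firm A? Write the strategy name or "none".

s1 vs s2: Left: 11>9, Center: 6>1, Right: 3>2.
s1 vs s3: Left: 11>5, Center: 6>4, Right: 3>2.
s1 strictly beats every other strategy against every opponent action, so it is strictly dominant.

s1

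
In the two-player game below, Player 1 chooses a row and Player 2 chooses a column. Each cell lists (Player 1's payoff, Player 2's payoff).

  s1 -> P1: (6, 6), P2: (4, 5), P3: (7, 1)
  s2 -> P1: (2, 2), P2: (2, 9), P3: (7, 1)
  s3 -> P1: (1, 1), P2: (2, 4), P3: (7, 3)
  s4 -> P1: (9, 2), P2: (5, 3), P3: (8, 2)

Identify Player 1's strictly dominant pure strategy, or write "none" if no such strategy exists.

s4 vs s1: P1: 9>6, P2: 5>4, P3: 8>7.
s4 vs s2: P1: 9>2, P2: 5>2, P3: 8>7.
s4 vs s3: P1: 9>1, P2: 5>2, P3: 8>7.
s4 strictly beats every other strategy against every opponent action, so it is strictly dominant.

s4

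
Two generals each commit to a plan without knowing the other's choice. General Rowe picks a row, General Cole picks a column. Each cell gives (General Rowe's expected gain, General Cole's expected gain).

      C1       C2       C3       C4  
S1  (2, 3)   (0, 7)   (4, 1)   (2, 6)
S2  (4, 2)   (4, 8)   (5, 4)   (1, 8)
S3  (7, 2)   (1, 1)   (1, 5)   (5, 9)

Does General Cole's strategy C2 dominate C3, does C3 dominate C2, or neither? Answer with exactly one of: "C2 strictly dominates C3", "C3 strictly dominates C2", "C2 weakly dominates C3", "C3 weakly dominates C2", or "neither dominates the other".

C2's payoffs vs C3's, by General Rowe's action — S1: 7>1, S2: 8>4, S3: 1<5.
C2 does better at S1, S2 but worse at S3; neither strategy dominates the other.

neither dominates the other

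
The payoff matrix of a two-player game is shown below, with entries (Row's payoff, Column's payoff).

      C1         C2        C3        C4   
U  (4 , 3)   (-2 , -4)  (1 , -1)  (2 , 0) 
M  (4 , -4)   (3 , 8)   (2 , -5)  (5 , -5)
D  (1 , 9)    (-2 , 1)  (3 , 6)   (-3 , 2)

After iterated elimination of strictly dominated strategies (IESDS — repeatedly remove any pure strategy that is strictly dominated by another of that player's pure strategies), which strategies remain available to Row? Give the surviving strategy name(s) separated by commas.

U, M

Column's strategy C3 is strictly dominated by C1 (U: 3>-1, M: -4>-5, D: 9>6) and is removed.
Row D is eliminated: M beats it against every remaining column (C1: 4>1, C2: 3>-2, C4: 5>-3).
For Column, C1 strictly dominates C4 on the remaining rows (U: 3>0, M: -4>-5); eliminate C4.
Among the remaining strategies, none is strictly dominated by another pure strategy of the same player, so the elimination stops.
Surviving strategies — Row: {U, M}; Column: {C1, C2}.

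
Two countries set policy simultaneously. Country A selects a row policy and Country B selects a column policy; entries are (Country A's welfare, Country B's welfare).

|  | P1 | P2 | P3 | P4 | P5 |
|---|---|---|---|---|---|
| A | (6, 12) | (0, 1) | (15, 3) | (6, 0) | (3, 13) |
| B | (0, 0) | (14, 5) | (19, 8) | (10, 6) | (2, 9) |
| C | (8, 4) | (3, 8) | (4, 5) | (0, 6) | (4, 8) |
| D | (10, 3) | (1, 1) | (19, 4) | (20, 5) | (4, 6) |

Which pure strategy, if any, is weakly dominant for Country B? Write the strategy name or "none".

P5

P5 vs P1: A: 13>12, B: 9>0, C: 8>4, D: 6>3.
P5 vs P2: A: 13>1, B: 9>5, C: 8=8, D: 6>1.
P5 vs P3: A: 13>3, B: 9>8, C: 8>5, D: 6>4.
P5 vs P4: A: 13>0, B: 9>6, C: 8>6, D: 6>5.
P5 is at least as good as every other strategy against every opponent action, so it is weakly dominant.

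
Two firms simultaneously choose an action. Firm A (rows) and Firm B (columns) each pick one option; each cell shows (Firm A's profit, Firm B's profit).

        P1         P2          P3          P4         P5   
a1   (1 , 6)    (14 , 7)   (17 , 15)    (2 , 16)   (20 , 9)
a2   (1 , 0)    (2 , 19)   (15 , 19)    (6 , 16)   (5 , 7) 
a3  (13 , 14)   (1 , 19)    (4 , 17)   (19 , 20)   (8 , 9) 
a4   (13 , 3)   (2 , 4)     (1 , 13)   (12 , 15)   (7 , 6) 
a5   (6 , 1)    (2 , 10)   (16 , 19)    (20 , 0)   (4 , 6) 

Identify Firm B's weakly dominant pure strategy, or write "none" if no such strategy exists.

P1 fails to dominate P2 at a1 (6<7).
P2 fails to dominate P3 at a1 (7<15).
P3 fails to dominate P2 at a3 (17<19).
P4 fails to dominate P1 at a5 (0<1).
P5 fails to dominate P1 at a3 (9<14).
No single strategy dominates all the others.

none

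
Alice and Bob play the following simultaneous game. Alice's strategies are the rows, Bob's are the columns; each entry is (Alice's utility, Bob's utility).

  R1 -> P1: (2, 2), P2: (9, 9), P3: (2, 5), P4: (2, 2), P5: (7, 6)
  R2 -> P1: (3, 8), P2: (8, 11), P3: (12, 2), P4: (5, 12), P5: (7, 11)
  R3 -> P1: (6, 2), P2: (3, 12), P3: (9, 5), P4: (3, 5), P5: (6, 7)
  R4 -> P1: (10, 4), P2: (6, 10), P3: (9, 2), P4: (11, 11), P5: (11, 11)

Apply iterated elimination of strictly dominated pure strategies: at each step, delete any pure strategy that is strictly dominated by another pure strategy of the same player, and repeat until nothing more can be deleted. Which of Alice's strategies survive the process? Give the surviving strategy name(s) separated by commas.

R1, R2, R4

Column P1 is eliminated: P2 beats it against every remaining row (R1: 9>2, R2: 11>8, R3: 12>2, R4: 10>4).
Row R3 is eliminated: R2 beats it against every remaining column (P2: 8>3, P3: 12>9, P4: 5>3, P5: 7>6).
For Bob, P2 strictly dominates P3 on the remaining rows (R1: 9>5, R2: 11>2, R4: 10>2); eliminate P3.
Among the remaining strategies, none is strictly dominated by another pure strategy of the same player, so the elimination stops.
Surviving strategies — Alice: {R1, R2, R4}; Bob: {P2, P4, P5}.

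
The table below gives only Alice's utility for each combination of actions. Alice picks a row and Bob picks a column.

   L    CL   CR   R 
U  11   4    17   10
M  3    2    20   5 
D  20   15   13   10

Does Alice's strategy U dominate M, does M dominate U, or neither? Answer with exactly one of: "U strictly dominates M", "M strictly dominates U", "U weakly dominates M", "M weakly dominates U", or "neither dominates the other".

neither dominates the other

U's payoffs vs M's, by Bob's action — L: 11>3, CL: 4>2, CR: 17<20, R: 10>5.
U does better at L, CL, R but worse at CR; neither strategy dominates the other.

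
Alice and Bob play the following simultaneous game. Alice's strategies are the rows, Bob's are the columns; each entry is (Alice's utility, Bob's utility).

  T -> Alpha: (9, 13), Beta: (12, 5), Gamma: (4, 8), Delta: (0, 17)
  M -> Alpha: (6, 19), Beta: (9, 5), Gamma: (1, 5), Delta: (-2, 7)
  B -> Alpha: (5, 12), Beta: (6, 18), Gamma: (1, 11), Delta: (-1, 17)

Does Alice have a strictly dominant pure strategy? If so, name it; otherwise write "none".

T vs M: Alpha: 9>6, Beta: 12>9, Gamma: 4>1, Delta: 0>-2.
T vs B: Alpha: 9>5, Beta: 12>6, Gamma: 4>1, Delta: 0>-1.
T strictly beats every other strategy against every opponent action, so it is strictly dominant.

T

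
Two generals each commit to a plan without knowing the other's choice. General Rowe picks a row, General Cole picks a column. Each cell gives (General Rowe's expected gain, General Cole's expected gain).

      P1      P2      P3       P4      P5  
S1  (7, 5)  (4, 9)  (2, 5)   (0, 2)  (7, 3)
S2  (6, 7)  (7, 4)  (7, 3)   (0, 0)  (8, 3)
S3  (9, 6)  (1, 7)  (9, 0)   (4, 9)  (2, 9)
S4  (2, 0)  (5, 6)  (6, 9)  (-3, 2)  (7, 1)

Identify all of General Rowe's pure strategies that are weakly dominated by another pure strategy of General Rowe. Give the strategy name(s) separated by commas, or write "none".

S4

S1: no other strategy beats it everywhere (S2 at P1 (7>6); S3 at P2 (4>1); S4 at P1 (7>2)).
Nothing dominates S2: S1 at P2 (7>4); S3 at P2 (7>1); S4 at P1 (6>2).
S3: no other strategy beats it everywhere (S1 at P1 (9>7); S2 at P1 (9>6); S4 at P1 (9>2)).
S4: dominated, since S2 does at least as well everywhere (P1: 6>2, P2: 7>5, P3: 7>6, P4: 0>-3, P5: 8>7).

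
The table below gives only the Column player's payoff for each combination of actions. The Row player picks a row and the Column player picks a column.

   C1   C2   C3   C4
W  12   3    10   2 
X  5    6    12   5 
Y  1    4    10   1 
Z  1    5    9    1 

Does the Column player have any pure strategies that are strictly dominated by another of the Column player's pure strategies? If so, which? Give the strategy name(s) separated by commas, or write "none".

C1: no other strategy beats it everywhere (C2 at W (12>3); C3 at W (12>10); C4 at W (12>2)).
C2 is strictly dominated by C3 (W: 10>3, X: 12>6, Y: 10>4, Z: 9>5).
C3 is not dominated — it holds its own against C1 at X (12>5); C2 at W (10>3); C4 at W (10>2).
C4: dominated, since C2 does at least as well everywhere (W: 3>2, X: 6>5, Y: 4>1, Z: 5>1).

C2, C4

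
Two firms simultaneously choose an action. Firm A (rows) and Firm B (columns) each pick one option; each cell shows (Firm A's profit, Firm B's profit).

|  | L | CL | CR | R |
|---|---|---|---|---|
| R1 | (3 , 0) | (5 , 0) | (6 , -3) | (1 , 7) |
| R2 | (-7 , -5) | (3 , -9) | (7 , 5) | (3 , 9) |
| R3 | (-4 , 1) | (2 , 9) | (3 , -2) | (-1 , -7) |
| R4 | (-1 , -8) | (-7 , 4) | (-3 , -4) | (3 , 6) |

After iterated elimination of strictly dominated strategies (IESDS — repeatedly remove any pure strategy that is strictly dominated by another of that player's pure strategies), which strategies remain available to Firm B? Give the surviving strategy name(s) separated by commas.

R

Row R3 is eliminated: R1 beats it against every remaining column (L: 3>-4, CL: 5>2, CR: 6>3, R: 1>-1).
For Firm B, R strictly dominates L on the remaining rows (R1: 7>0, R2: 9>-5, R4: 6>-8); eliminate L.
For Firm B, R strictly dominates CL on the remaining rows (R1: 7>0, R2: 9>-9, R4: 6>4); eliminate CL.
Firm A's strategy R1 is strictly dominated by R2 (CR: 7>6, R: 3>1) and is removed.
For Firm B, R strictly dominates CR on the remaining rows (R2: 9>5, R4: 6>-4); eliminate CR.
Among the remaining strategies, none is strictly dominated by another pure strategy of the same player, so the elimination stops.
Surviving strategies — Firm A: {R2, R4}; Firm B: {R}.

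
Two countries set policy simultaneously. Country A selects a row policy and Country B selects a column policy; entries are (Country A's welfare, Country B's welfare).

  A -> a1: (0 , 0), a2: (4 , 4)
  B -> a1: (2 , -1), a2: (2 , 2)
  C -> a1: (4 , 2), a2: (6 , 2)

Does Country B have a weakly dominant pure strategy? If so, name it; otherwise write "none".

a2

a2 vs a1: A: 4>0, B: 2>-1, C: 2=2.
a2 is at least as good as every other strategy against every opponent action, so it is weakly dominant.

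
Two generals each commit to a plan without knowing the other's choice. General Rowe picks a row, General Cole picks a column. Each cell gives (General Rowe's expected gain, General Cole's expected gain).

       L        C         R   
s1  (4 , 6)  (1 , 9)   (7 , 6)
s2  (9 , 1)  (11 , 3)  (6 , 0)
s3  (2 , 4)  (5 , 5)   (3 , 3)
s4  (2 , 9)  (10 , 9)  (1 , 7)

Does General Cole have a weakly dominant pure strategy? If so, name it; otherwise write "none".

C

C vs L: s1: 9>6, s2: 3>1, s3: 5>4, s4: 9=9.
C vs R: s1: 9>6, s2: 3>0, s3: 5>3, s4: 9>7.
C is at least as good as every other strategy against every opponent action, so it is weakly dominant.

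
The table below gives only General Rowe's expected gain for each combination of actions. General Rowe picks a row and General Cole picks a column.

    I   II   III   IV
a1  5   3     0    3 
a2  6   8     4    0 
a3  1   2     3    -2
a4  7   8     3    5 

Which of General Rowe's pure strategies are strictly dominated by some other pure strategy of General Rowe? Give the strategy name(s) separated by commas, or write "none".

a1, a3

a4 strictly dominates a1 — I: 7>5, II: 8>3, III: 3>0, IV: 5>3.
Nothing dominates a2: a1 at I (6>5); a3 at I (6>1); a4 at II (8=8).
a3: dominated, since a2 does at least as well everywhere (I: 6>1, II: 8>2, III: 4>3, IV: 0>-2).
a4 is not dominated — it holds its own against a1 at I (7>5); a2 at I (7>6); a3 at I (7>1).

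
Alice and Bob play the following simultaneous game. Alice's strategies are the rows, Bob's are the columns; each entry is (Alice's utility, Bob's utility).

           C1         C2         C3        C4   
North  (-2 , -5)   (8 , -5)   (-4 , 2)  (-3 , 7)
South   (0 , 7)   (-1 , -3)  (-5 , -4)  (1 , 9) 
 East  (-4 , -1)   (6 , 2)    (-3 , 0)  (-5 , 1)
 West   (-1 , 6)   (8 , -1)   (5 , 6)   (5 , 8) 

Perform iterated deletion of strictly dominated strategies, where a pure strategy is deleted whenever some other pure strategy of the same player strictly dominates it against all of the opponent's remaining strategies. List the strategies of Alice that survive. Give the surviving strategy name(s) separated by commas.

For Alice, West strictly dominates East on the remaining columns (C1: -1>-4, C2: 8>6, C3: 5>-3, C4: 5>-5); eliminate East.
For Bob, C4 strictly dominates C1 on the remaining rows (North: 7>-5, South: 9>7, West: 8>6); eliminate C1.
Row South is eliminated: West beats it against every remaining column (C2: 8>-1, C3: 5>-5, C4: 5>1).
Column C2 is eliminated: C3 beats it against every remaining row (North: 2>-5, West: 6>-1).
Row North is eliminated: West beats it against every remaining column (C3: 5>-4, C4: 5>-3).
Bob's strategy C3 is strictly dominated by C4 (West: 8>6) and is removed.
Among the remaining strategies, none is strictly dominated by another pure strategy of the same player, so the elimination stops.
Surviving strategies — Alice: {West}; Bob: {C4}.

West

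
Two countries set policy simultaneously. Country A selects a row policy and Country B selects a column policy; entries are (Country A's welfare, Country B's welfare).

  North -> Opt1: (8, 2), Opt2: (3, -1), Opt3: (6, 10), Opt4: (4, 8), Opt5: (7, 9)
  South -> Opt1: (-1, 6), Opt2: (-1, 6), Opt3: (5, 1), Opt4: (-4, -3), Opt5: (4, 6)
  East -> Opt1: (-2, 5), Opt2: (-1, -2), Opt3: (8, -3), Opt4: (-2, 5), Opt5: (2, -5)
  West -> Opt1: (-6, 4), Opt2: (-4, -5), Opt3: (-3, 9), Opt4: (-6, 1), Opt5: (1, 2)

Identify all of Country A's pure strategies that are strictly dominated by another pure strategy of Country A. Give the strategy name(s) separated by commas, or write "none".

South, West

North: no other strategy beats it everywhere (South at Opt1 (8>-1); East at Opt1 (8>-2); West at Opt1 (8>-6)).
South is strictly dominated by North (Opt1: 8>-1, Opt2: 3>-1, Opt3: 6>5, Opt4: 4>-4, Opt5: 7>4).
East: no other strategy beats it everywhere (North at Opt3 (8>6); South at Opt2 (-1=-1); West at Opt1 (-2>-6)).
North strictly dominates West — Opt1: 8>-6, Opt2: 3>-4, Opt3: 6>-3, Opt4: 4>-6, Opt5: 7>1.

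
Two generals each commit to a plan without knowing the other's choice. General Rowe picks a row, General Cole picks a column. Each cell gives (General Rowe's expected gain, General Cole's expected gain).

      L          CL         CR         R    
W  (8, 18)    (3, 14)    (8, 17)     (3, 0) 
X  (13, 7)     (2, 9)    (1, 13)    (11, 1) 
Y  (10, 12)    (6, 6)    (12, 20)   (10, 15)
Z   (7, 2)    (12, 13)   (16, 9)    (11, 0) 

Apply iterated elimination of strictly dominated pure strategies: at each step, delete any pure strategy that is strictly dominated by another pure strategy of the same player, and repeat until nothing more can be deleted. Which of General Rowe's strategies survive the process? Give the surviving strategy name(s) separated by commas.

For General Rowe, Y strictly dominates W on the remaining columns (L: 10>8, CL: 6>3, CR: 12>8, R: 10>3); eliminate W.
General Cole's strategy L is strictly dominated by CR (X: 13>7, Y: 20>12, Z: 9>2) and is removed.
Row Y is eliminated: Z beats it against every remaining column (CL: 12>6, CR: 16>12, R: 11>10).
General Cole's strategy R is strictly dominated by CL (X: 9>1, Z: 13>0) and is removed.
Row X is eliminated: Z beats it against every remaining column (CL: 12>2, CR: 16>1).
General Cole's strategy CR is strictly dominated by CL (Z: 13>9) and is removed.
Among the remaining strategies, none is strictly dominated by another pure strategy of the same player, so the elimination stops.
Surviving strategies — General Rowe: {Z}; General Cole: {CL}.

Z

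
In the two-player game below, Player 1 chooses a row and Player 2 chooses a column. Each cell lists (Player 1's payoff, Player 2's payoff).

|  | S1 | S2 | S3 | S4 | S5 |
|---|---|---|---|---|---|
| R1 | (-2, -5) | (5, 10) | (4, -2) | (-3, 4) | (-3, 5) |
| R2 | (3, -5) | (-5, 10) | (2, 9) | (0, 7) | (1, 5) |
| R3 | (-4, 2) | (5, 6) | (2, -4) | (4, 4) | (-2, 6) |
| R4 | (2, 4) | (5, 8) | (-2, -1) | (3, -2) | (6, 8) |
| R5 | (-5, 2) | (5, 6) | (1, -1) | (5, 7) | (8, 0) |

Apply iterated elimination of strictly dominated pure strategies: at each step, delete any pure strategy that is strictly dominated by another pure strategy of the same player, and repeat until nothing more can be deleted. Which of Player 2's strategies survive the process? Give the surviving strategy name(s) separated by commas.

S2, S4, S5

Column S1 is eliminated: S2 beats it against every remaining row (R1: 10>-5, R2: 10>-5, R3: 6>2, R4: 8>4, R5: 6>2).
Column S3 is eliminated: S2 beats it against every remaining row (R1: 10>-2, R2: 10>9, R3: 6>-4, R4: 8>-1, R5: 6>-1).
For Player 1, R4 strictly dominates R2 on the remaining columns (S2: 5>-5, S4: 3>0, S5: 6>1); eliminate R2.
Among the remaining strategies, none is strictly dominated by another pure strategy of the same player, so the elimination stops.
Surviving strategies — Player 1: {R1, R3, R4, R5}; Player 2: {S2, S4, S5}.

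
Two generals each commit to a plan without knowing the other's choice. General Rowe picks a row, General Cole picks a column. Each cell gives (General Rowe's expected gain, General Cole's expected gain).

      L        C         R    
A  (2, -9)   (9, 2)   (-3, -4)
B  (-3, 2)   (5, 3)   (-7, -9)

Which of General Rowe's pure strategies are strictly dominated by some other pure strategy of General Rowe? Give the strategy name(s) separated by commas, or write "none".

B

A: no other strategy beats it everywhere (B at L (2>-3)).
B is strictly dominated by A (L: 2>-3, C: 9>5, R: -3>-7).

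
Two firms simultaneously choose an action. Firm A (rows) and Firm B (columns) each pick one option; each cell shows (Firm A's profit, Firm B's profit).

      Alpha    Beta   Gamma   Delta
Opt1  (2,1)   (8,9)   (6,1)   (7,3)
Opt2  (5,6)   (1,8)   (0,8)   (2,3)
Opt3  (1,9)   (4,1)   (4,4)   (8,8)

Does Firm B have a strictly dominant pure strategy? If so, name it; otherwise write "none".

Alpha fails to dominate Beta at Opt1 (1<9).
Beta fails to dominate Alpha at Opt3 (1<9).
Gamma fails to dominate Alpha at Opt1 (1=1).
Delta fails to dominate Alpha at Opt2 (3<6).
No single strategy dominates all the others.

none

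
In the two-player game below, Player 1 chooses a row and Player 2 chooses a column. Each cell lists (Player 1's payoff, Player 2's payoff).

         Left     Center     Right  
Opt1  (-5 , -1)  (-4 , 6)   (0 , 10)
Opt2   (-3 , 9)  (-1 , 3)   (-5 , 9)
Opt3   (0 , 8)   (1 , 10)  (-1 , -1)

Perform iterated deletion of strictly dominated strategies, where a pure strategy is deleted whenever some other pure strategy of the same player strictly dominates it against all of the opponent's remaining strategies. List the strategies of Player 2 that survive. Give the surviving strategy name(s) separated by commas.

Player 1's strategy Opt2 is strictly dominated by Opt3 (Left: 0>-3, Center: 1>-1, Right: -1>-5) and is removed.
For Player 2, Center strictly dominates Left on the remaining rows (Opt1: 6>-1, Opt3: 10>8); eliminate Left.
Among the remaining strategies, none is strictly dominated by another pure strategy of the same player, so the elimination stops.
Surviving strategies — Player 1: {Opt1, Opt3}; Player 2: {Center, Right}.

Center, Right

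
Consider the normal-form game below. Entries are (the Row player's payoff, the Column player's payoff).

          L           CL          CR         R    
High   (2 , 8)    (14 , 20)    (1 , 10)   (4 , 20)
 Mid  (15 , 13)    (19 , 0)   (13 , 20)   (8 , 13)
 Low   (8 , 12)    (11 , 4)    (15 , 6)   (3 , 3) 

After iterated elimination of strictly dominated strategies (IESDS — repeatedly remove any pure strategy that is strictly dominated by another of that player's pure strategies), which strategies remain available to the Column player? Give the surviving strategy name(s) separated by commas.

For the Row player, Mid strictly dominates High on the remaining columns (L: 15>2, CL: 19>14, CR: 13>1, R: 8>4); eliminate High.
The Column player's strategy CL is strictly dominated by L (Mid: 13>0, Low: 12>4) and is removed.
For the Column player, CR strictly dominates R on the remaining rows (Mid: 20>13, Low: 6>3); eliminate R.
Among the remaining strategies, none is strictly dominated by another pure strategy of the same player, so the elimination stops.
Surviving strategies — the Row player: {Mid, Low}; the Column player: {L, CR}.

L, CR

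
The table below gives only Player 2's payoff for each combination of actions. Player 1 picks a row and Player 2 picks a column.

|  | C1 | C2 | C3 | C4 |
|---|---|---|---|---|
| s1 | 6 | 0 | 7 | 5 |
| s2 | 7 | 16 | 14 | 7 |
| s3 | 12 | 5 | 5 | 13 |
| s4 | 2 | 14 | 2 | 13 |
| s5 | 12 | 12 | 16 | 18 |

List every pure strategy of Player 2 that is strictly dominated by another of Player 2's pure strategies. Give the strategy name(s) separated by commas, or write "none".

none

C1 is not dominated — it holds its own against C2 at s1 (6>0); C3 at s3 (12>5); C4 at s1 (6>5).
C2: no other strategy beats it everywhere (C1 at s2 (16>7); C3 at s2 (16>14); C4 at s2 (16>7)).
Nothing dominates C3: C1 at s1 (7>6); C2 at s1 (7>0); C4 at s1 (7>5).
C4 is not dominated — it holds its own against C1 at s2 (7=7); C2 at s1 (5>0); C3 at s3 (13>5).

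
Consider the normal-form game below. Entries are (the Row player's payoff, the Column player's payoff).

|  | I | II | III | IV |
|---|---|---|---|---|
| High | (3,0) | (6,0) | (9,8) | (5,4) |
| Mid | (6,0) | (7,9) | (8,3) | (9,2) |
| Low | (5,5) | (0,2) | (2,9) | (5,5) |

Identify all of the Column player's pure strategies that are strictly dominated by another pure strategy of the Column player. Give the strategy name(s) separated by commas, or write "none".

I, IV

I: dominated, since III does at least as well everywhere (High: 8>0, Mid: 3>0, Low: 9>5).
II: no other strategy beats it everywhere (I at High (0=0); III at Mid (9>3); IV at Mid (9>2)).
III is not dominated — it holds its own against I at High (8>0); II at High (8>0); IV at High (8>4).
III strictly dominates IV — High: 8>4, Mid: 3>2, Low: 9>5.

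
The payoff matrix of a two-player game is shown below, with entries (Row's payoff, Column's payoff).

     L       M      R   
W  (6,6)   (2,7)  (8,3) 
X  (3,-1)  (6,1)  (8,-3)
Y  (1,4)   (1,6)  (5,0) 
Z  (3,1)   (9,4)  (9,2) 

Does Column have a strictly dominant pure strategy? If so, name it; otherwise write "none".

M

M vs L: W: 7>6, X: 1>-1, Y: 6>4, Z: 4>1.
M vs R: W: 7>3, X: 1>-3, Y: 6>0, Z: 4>2.
M strictly beats every other strategy against every opponent action, so it is strictly dominant.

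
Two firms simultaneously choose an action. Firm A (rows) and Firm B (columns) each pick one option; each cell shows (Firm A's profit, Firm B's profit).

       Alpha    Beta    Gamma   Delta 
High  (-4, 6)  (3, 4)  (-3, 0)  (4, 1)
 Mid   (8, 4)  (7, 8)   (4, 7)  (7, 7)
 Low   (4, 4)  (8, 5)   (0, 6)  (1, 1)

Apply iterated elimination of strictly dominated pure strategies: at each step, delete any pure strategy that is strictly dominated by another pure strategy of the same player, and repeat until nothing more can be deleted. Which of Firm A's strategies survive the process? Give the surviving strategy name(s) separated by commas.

Firm A's strategy High is strictly dominated by Mid (Alpha: 8>-4, Beta: 7>3, Gamma: 4>-3, Delta: 7>4) and is removed.
Firm B's strategy Alpha is strictly dominated by Beta (Mid: 8>4, Low: 5>4) and is removed.
Firm B's strategy Delta is strictly dominated by Beta (Mid: 8>7, Low: 5>1) and is removed.
Among the remaining strategies, none is strictly dominated by another pure strategy of the same player, so the elimination stops.
Surviving strategies — Firm A: {Mid, Low}; Firm B: {Beta, Gamma}.

Mid, Low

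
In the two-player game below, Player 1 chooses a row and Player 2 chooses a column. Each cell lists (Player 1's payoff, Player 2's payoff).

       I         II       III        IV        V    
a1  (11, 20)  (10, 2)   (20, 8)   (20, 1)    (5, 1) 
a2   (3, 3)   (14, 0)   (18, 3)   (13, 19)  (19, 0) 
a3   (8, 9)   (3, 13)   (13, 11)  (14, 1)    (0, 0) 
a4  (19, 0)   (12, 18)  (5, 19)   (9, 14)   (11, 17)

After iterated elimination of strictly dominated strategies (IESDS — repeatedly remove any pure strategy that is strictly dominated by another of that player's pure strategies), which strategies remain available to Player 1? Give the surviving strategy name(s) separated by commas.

a1, a4

Player 1's strategy a3 is strictly dominated by a1 (I: 11>8, II: 10>3, III: 20>13, IV: 20>14, V: 5>0) and is removed.
For Player 2, III strictly dominates II on the remaining rows (a1: 8>2, a2: 3>0, a4: 19>18); eliminate II.
For Player 2, III strictly dominates V on the remaining rows (a1: 8>1, a2: 3>0, a4: 19>17); eliminate V.
For Player 1, a1 strictly dominates a2 on the remaining columns (I: 11>3, III: 20>18, IV: 20>13); eliminate a2.
For Player 2, III strictly dominates IV on the remaining rows (a1: 8>1, a4: 19>14); eliminate IV.
Among the remaining strategies, none is strictly dominated by another pure strategy of the same player, so the elimination stops.
Surviving strategies — Player 1: {a1, a4}; Player 2: {I, III}.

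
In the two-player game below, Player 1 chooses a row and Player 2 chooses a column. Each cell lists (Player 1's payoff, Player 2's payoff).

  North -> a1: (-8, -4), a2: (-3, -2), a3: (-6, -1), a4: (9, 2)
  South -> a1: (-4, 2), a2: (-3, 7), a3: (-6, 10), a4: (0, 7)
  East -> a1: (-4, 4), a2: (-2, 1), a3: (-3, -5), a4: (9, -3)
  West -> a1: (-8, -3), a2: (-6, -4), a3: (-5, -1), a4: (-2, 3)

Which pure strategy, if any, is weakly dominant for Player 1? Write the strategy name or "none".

East vs North: a1: -4>-8, a2: -2>-3, a3: -3>-6, a4: 9=9.
East vs South: a1: -4=-4, a2: -2>-3, a3: -3>-6, a4: 9>0.
East vs West: a1: -4>-8, a2: -2>-6, a3: -3>-5, a4: 9>-2.
East is at least as good as every other strategy against every opponent action, so it is weakly dominant.

East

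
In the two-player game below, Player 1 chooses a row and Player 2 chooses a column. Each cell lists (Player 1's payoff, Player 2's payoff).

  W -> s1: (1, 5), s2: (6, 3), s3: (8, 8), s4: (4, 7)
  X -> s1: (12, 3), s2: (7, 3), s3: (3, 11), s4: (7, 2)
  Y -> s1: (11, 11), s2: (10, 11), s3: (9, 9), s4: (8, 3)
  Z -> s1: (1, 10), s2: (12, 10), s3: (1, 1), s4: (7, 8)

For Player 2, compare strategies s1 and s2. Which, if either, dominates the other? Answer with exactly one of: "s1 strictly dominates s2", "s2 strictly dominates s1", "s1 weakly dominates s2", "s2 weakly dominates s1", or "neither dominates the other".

Compare s1 to s2 across each opponent action: W: 5>3, X: 3=3, Y: 11=11, Z: 10=10.
s1 is at least as good everywhere and strictly better somewhere (tied only at X, Y, Z), so s1 weakly but not strictly dominates s2.

s1 weakly dominates s2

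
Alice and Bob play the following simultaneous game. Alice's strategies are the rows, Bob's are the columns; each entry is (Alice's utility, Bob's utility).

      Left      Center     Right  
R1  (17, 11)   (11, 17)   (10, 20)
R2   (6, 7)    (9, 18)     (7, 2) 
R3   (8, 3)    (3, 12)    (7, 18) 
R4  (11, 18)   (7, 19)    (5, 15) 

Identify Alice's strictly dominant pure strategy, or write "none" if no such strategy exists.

R1 vs R2: Left: 17>6, Center: 11>9, Right: 10>7.
R1 vs R3: Left: 17>8, Center: 11>3, Right: 10>7.
R1 vs R4: Left: 17>11, Center: 11>7, Right: 10>5.
R1 strictly beats every other strategy against every opponent action, so it is strictly dominant.

R1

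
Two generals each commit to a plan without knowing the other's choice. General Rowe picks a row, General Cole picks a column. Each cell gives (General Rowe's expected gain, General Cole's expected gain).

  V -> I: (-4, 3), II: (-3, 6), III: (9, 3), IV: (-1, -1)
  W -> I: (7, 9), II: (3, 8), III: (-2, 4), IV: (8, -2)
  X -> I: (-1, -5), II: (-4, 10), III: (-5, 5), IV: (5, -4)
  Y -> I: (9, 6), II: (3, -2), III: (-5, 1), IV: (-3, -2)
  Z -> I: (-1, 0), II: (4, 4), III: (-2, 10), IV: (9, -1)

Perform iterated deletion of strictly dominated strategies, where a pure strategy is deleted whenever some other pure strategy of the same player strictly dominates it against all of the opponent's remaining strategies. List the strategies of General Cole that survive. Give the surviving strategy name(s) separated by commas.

I, II, III

For General Rowe, W strictly dominates X on the remaining columns (I: 7>-1, II: 3>-4, III: -2>-5, IV: 8>5); eliminate X.
Column IV is eliminated: I beats it against every remaining row (V: 3>-1, W: 9>-2, Y: 6>-2, Z: 0>-1).
Among the remaining strategies, none is strictly dominated by another pure strategy of the same player, so the elimination stops.
Surviving strategies — General Rowe: {V, W, Y, Z}; General Cole: {I, II, III}.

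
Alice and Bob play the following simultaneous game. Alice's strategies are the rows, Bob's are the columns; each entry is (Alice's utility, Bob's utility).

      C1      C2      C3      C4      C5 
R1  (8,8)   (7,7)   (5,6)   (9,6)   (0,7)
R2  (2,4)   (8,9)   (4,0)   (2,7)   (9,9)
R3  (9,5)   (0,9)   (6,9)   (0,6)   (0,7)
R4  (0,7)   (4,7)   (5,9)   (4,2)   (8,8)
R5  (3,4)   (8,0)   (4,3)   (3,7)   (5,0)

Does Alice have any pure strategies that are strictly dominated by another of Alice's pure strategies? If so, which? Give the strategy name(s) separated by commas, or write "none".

none

R1 is not dominated — it holds its own against R2 at C1 (8>2); R3 at C2 (7>0); R4 at C1 (8>0); R5 at C1 (8>3).
R2 is not dominated — it holds its own against R1 at C2 (8>7); R3 at C2 (8>0); R4 at C1 (2>0); R5 at C2 (8=8).
R3: no other strategy beats it everywhere (R1 at C1 (9>8); R2 at C1 (9>2); R4 at C1 (9>0); R5 at C1 (9>3)).
R4: no other strategy beats it everywhere (R1 at C3 (5=5); R2 at C3 (5>4); R3 at C2 (4>0); R5 at C3 (5>4)).
R5 is not dominated — it holds its own against R1 at C2 (8>7); R2 at C1 (3>2); R3 at C2 (8>0); R4 at C1 (3>0).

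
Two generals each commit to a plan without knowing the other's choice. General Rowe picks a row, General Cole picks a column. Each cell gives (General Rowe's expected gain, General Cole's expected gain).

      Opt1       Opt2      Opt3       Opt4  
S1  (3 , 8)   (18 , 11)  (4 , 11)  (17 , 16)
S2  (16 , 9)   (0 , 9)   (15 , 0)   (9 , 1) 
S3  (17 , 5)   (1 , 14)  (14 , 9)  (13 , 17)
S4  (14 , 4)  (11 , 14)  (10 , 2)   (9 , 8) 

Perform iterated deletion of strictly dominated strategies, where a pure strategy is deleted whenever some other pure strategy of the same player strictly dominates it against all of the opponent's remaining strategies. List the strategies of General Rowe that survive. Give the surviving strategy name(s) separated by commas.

S1

Column Opt3 is eliminated: Opt4 beats it against every remaining row (S1: 16>11, S2: 1>0, S3: 17>9, S4: 8>2).
General Rowe's strategy S2 is strictly dominated by S3 (Opt1: 17>16, Opt2: 1>0, Opt4: 13>9) and is removed.
For General Cole, Opt2 strictly dominates Opt1 on the remaining rows (S1: 11>8, S3: 14>5, S4: 14>4); eliminate Opt1.
General Rowe's strategy S3 is strictly dominated by S1 (Opt2: 18>1, Opt4: 17>13) and is removed.
For General Rowe, S1 strictly dominates S4 on the remaining columns (Opt2: 18>11, Opt4: 17>9); eliminate S4.
For General Cole, Opt4 strictly dominates Opt2 on the remaining rows (S1: 16>11); eliminate Opt2.
Among the remaining strategies, none is strictly dominated by another pure strategy of the same player, so the elimination stops.
Surviving strategies — General Rowe: {S1}; General Cole: {Opt4}.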